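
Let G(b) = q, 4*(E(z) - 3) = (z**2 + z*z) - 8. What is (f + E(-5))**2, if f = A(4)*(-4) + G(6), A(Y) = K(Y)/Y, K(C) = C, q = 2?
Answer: 529/4 ≈ 132.25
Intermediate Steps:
E(z) = 1 + z**2/2 (E(z) = 3 + ((z**2 + z*z) - 8)/4 = 3 + ((z**2 + z**2) - 8)/4 = 3 + (2*z**2 - 8)/4 = 3 + (-8 + 2*z**2)/4 = 3 + (-2 + z**2/2) = 1 + z**2/2)
G(b) = 2
A(Y) = 1 (A(Y) = Y/Y = 1)
f = -2 (f = 1*(-4) + 2 = -4 + 2 = -2)
(f + E(-5))**2 = (-2 + (1 + (1/2)*(-5)**2))**2 = (-2 + (1 + (1/2)*25))**2 = (-2 + (1 + 25/2))**2 = (-2 + 27/2)**2 = (23/2)**2 = 529/4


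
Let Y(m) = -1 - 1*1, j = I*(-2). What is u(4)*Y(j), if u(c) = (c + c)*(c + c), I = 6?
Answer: -128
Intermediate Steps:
u(c) = 4*c² (u(c) = (2*c)*(2*c) = 4*c²)
j = -12 (j = 6*(-2) = -12)
Y(m) = -2 (Y(m) = -1 - 1 = -2)
u(4)*Y(j) = (4*4²)*(-2) = (4*16)*(-2) = 64*(-2) = -128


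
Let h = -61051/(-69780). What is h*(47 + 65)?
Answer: 1709428/17445 ≈ 97.990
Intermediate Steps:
h = 61051/69780 (h = -61051*(-1/69780) = 61051/69780 ≈ 0.87491)
h*(47 + 65) = 61051*(47 + 65)/69780 = (61051/69780)*112 = 1709428/17445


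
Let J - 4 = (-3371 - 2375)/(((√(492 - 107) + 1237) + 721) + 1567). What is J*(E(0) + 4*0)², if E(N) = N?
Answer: 0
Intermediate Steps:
J = 4 - 5746/(3525 + √385) (J = 4 + (-3371 - 2375)/(((√(492 - 107) + 1237) + 721) + 1567) = 4 - 5746/(((√385 + 1237) + 721) + 1567) = 4 - 5746/(((1237 + √385) + 721) + 1567) = 4 - 5746/((1958 + √385) + 1567) = 4 - 5746/(3525 + √385) ≈ 2.3790)
J*(E(0) + 4*0)² = (2944631/1242524 + 2873*√385/6212620)*(0 + 4*0)² = (2944631/1242524 + 2873*√385/6212620)*(0 + 0)² = (2944631/1242524 + 2873*√385/6212620)*0² = (2944631/1242524 + 2873*√385/6212620)*0 = 0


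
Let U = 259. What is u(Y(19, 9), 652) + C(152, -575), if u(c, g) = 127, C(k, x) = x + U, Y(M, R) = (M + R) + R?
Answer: -189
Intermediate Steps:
Y(M, R) = M + 2*R
C(k, x) = 259 + x (C(k, x) = x + 259 = 259 + x)
u(Y(19, 9), 652) + C(152, -575) = 127 + (259 - 575) = 127 - 316 = -189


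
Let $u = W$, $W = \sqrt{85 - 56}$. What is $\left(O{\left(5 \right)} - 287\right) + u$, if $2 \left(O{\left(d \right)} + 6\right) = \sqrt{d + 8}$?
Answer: $-293 + \sqrt{29} + \frac{\sqrt{13}}{2} \approx -285.81$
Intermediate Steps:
$O{\left(d \right)} = -6 + \frac{\sqrt{8 + d}}{2}$ ($O{\left(d \right)} = -6 + \frac{\sqrt{d + 8}}{2} = -6 + \frac{\sqrt{8 + d}}{2}$)
$W = \sqrt{29} \approx 5.3852$
$u = \sqrt{29} \approx 5.3852$
$\left(O{\left(5 \right)} - 287\right) + u = \left(\left(-6 + \frac{\sqrt{8 + 5}}{2}\right) - 287\right) + \sqrt{29} = \left(\left(-6 + \frac{\sqrt{13}}{2}\right) - 287\right) + \sqrt{29} = \left(-293 + \frac{\sqrt{13}}{2}\right) + \sqrt{29} = -293 + \sqrt{29} + \frac{\sqrt{13}}{2}$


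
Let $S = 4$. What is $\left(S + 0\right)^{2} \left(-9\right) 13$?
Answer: $-1872$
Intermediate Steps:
$\left(S + 0\right)^{2} \left(-9\right) 13 = \left(4 + 0\right)^{2} \left(-9\right) 13 = 4^{2} \left(-9\right) 13 = 16 \left(-9\right) 13 = \left(-144\right) 13 = -1872$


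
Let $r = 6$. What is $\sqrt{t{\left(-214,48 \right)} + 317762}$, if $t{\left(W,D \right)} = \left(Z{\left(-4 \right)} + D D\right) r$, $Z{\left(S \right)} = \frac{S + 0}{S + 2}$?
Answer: $\sqrt{331598} \approx 575.85$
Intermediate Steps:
$Z{\left(S \right)} = \frac{S}{2 + S}$
$t{\left(W,D \right)} = 12 + 6 D^{2}$ ($t{\left(W,D \right)} = \left(- \frac{4}{2 - 4} + D D\right) 6 = \left(- \frac{4}{-2} + D^{2}\right) 6 = \left(\left(-4\right) \left(- \frac{1}{2}\right) + D^{2}\right) 6 = \left(2 + D^{2}\right) 6 = 12 + 6 D^{2}$)
$\sqrt{t{\left(-214,48 \right)} + 317762} = \sqrt{\left(12 + 6 \cdot 48^{2}\right) + 317762} = \sqrt{\left(12 + 6 \cdot 2304\right) + 317762} = \sqrt{\left(12 + 13824\right) + 317762} = \sqrt{13836 + 317762} = \sqrt{331598}$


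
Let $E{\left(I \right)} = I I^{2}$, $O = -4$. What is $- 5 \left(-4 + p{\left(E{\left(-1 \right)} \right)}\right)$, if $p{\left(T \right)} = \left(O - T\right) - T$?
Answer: $30$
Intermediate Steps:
$E{\left(I \right)} = I^{3}$
$p{\left(T \right)} = -4 - 2 T$ ($p{\left(T \right)} = \left(-4 - T\right) - T = -4 - 2 T$)
$- 5 \left(-4 + p{\left(E{\left(-1 \right)} \right)}\right) = - 5 \left(-4 - \left(4 + 2 \left(-1\right)^{3}\right)\right) = - 5 \left(-4 - 2\right) = \left(-5\right) \left(-6\right) = 30$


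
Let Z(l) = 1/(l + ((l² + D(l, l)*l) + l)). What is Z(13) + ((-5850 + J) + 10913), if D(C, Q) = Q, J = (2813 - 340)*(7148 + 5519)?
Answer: 11404321657/364 ≈ 3.1331e+7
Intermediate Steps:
J = 31325491 (J = 2473*12667 = 31325491)
Z(l) = 1/(2*l + 2*l²) (Z(l) = 1/(l + ((l² + l*l) + l)) = 1/(l + ((l² + l²) + l)) = 1/(l + (2*l² + l)) = 1/(l + (l + 2*l²)) = 1/(2*l + 2*l²))
Z(13) + ((-5850 + J) + 10913) = (½)/(13*(1 + 13)) + ((-5850 + 31325491) + 10913) = (½)*(1/13)/14 + (31319641 + 10913) = (½)*(1/13)*(1/14) + 31330554 = 1/364 + 31330554 = 11404321657/364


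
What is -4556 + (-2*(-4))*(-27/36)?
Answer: -4562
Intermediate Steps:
-4556 + (-2*(-4))*(-27/36) = -4556 + 8*(-27*1/36) = -4556 + 8*(-¾) = -4556 - 6 = -4562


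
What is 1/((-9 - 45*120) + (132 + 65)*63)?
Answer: 1/7002 ≈ 0.00014282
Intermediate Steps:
1/((-9 - 45*120) + (132 + 65)*63) = 1/((-9 - 5400) + 197*63) = 1/(-5409 + 12411) = 1/7002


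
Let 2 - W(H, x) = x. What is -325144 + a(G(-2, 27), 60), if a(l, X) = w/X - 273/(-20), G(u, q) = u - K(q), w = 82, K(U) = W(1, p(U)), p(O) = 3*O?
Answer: -19507739/60 ≈ -3.2513e+5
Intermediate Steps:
W(H, x) = 2 - x
K(U) = 2 - 3*U
G(u, q) = -2 + u + 3*q (G(u, q) = u - (2 - 3*q) = u + (-2 + 3*q) = -2 + u + 3*q)
a(l, X) = 273/20 + 82/X (a(l, X) = 82/X - 273/(-20) = 82/X - 273*(-1/20) = 82/X + 273/20 = 273/20 + 82/X)
-325144 + a(G(-2, 27), 60) = -325144 + (273/20 + 82/60) = -325144 + (273/20 + 82*(1/60)) = -325144 + (273/20 + 41/30) = -325144 + 901/60 = -19507739/60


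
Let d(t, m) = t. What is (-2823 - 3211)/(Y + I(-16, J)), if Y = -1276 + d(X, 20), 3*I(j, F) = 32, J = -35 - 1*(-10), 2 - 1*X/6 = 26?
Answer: 1293/302 ≈ 4.2815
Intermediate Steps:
X = -144 (X = 12 - 6*26 = 12 - 156 = -144)
J = -25 (J = -35 + 10 = -25)
I(j, F) = 32/3 (I(j, F) = (⅓)*32 = 32/3)
Y = -1420 (Y = -1276 - 144 = -1420)
(-2823 - 3211)/(Y + I(-16, J)) = (-2823 - 3211)/(-1420 + 32/3) = -6034/(-4228/3) = -6034*(-3/4228) = 1293/302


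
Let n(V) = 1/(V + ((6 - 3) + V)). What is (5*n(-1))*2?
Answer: 10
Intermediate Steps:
n(V) = 1/(3 + 2*V) (n(V) = 1/(V + (3 + V)) = 1/(3 + 2*V))
(5*n(-1))*2 = (5/(3 + 2*(-1)))*2 = (5/(3 - 2))*2 = (5/1)*2 = (5*1)*2 = 5*2 = 10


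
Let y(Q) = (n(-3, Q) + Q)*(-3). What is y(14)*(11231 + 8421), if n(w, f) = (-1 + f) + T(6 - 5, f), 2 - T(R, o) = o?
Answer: -884340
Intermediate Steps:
T(R, o) = 2 - o
n(w, f) = 1 (n(w, f) = (-1 + f) + (2 - f) = 1)
y(Q) = -3 - 3*Q (y(Q) = (1 + Q)*(-3) = -3 - 3*Q)
y(14)*(11231 + 8421) = (-3 - 3*14)*(11231 + 8421) = (-3 - 42)*19652 = -45*19652 = -884340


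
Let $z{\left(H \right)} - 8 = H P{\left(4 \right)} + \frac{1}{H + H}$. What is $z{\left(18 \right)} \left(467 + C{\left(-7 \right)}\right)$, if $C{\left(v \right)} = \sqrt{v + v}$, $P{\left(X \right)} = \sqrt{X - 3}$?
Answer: $\frac{437579}{36} + \frac{937 i \sqrt{14}}{36} \approx 12155.0 + 97.387 i$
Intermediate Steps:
$P{\left(X \right)} = \sqrt{-3 + X}$
$C{\left(v \right)} = \sqrt{2} \sqrt{v}$ ($C{\left(v \right)} = \sqrt{2 v} = \sqrt{2} \sqrt{v}$)
$z{\left(H \right)} = 8 + H + \frac{1}{2 H}$ ($z{\left(H \right)} = 8 + \left(H \sqrt{-3 + 4} + \frac{1}{H + H}\right) = 8 + \left(H \sqrt{1} + \frac{1}{2 H}\right) = 8 + \left(H 1 + \frac{1}{2 H}\right) = 8 + \left(H + \frac{1}{2 H}\right) = 8 + H + \frac{1}{2 H}$)
$z{\left(18 \right)} \left(467 + C{\left(-7 \right)}\right) = \left(8 + 18 + \frac{1}{2 \cdot 18}\right) \left(467 + \sqrt{2} \sqrt{-7}\right) = \left(8 + 18 + \frac{1}{2} \cdot \frac{1}{18}\right) \left(467 + \sqrt{2} i \sqrt{7}\right) = \left(8 + 18 + \frac{1}{36}\right) \left(467 + i \sqrt{14}\right) = \frac{937 \left(467 + i \sqrt{14}\right)}{36} = \frac{437579}{36} + \frac{937 i \sqrt{14}}{36}$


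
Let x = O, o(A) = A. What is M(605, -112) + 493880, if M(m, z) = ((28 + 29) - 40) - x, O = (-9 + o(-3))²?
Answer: 493753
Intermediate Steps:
O = 144 (O = (-9 - 3)² = (-12)² = 144)
x = 144
M(m, z) = -127 (M(m, z) = ((28 + 29) - 40) - 1*144 = (57 - 40) - 144 = 17 - 144 = -127)
M(605, -112) + 493880 = -127 + 493880 = 493753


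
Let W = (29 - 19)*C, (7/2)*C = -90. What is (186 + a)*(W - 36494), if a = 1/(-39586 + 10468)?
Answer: -696647846663/101913 ≈ -6.8357e+6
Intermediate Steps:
C = -180/7 (C = (2/7)*(-90) = -180/7 ≈ -25.714)
W = -1800/7 (W = (29 - 19)*(-180/7) = 10*(-180/7) = -1800/7 ≈ -257.14)
a = -1/29118 (a = 1/(-29118) = -1/29118 ≈ -3.4343e-5)
(186 + a)*(W - 36494) = (186 - 1/29118)*(-1800/7 - 36494) = (5415947/29118)*(-257258/7) = -696647846663/101913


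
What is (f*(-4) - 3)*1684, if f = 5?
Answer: -38732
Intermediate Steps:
(f*(-4) - 3)*1684 = (5*(-4) - 3)*1684 = (-20 - 3)*1684 = -23*1684 = -38732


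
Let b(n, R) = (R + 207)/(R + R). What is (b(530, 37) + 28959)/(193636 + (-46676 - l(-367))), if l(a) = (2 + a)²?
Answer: 214321/101639 ≈ 2.1087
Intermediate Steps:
b(n, R) = (207 + R)/(2*R) (b(n, R) = (207 + R)/((2*R)) = (207 + R)*(1/(2*R)) = (207 + R)/(2*R))
(b(530, 37) + 28959)/(193636 + (-46676 - l(-367))) = ((½)*(207 + 37)/37 + 28959)/(193636 + (-46676 - (2 - 367)²)) = ((½)*(1/37)*244 + 28959)/(193636 + (-46676 - 1*(-365)²)) = (122/37 + 28959)/(193636 + (-46676 - 1*133225)) = 1071605/(37*(193636 + (-46676 - 133225))) = 1071605/(37*(193636 - 179901)) = (1071605/37)/13735 = (1071605/37)*(1/13735) = 214321/101639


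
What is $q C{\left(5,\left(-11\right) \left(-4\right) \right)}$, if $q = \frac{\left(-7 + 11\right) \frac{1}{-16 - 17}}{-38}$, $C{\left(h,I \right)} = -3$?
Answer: $- \frac{2}{209} \approx -0.0095694$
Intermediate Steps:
$q = \frac{2}{627}$ ($q = \frac{4}{-33} \left(- \frac{1}{38}\right) = 4 \left(- \frac{1}{33}\right) \left(- \frac{1}{38}\right) = \left(- \frac{4}{33}\right) \left(- \frac{1}{38}\right) = \frac{2}{627} \approx 0.0031898$)
$q C{\left(5,\left(-11\right) \left(-4\right) \right)} = \frac{2}{627} \left(-3\right) = - \frac{2}{209}$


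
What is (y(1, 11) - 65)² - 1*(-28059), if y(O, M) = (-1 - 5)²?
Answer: 28900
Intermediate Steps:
y(O, M) = 36 (y(O, M) = (-6)² = 36)
(y(1, 11) - 65)² - 1*(-28059) = (36 - 65)² - 1*(-28059) = (-29)² + 28059 = 841 + 28059 = 28900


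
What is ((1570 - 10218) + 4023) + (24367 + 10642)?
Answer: 30384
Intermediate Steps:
((1570 - 10218) + 4023) + (24367 + 10642) = (-8648 + 4023) + 35009 = -4625 + 35009 = 30384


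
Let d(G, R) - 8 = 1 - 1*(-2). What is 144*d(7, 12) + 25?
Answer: 1609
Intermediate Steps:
d(G, R) = 11 (d(G, R) = 8 + (1 - 1*(-2)) = 8 + (1 + 2) = 8 + 3 = 11)
144*d(7, 12) + 25 = 144*11 + 25 = 1584 + 25 = 1609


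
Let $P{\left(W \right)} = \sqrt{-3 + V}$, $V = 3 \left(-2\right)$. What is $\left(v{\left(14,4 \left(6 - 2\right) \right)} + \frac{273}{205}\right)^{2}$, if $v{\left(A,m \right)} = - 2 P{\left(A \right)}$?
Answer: $- \frac{1438371}{42025} - \frac{3276 i}{205} \approx -34.227 - 15.98 i$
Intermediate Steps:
$V = -6$
$P{\left(W \right)} = 3 i$ ($P{\left(W \right)} = \sqrt{-3 - 6} = \sqrt{-9} = 3 i$)
$v{\left(A,m \right)} = - 6 i$ ($v{\left(A,m \right)} = - 2 \cdot 3 i = - 6 i$)
$\left(v{\left(14,4 \left(6 - 2\right) \right)} + \frac{273}{205}\right)^{2} = \left(- 6 i + \frac{273}{205}\right)^{2} = \left(\frac{273}{205} - 6 i\right)^{2}$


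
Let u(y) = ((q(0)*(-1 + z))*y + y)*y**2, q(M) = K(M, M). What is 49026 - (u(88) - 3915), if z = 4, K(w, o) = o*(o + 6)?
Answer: -628531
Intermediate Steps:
K(w, o) = o*(6 + o)
q(M) = M*(6 + M)
u(y) = y**3 (u(y) = (((0*(6 + 0))*(-1 + 4))*y + y)*y**2 = (((0*6)*3)*y + y)*y**2 = ((0*3)*y + y)*y**2 = (0*y + y)*y**2 = (0 + y)*y**2 = y*y**2 = y**3)
49026 - (u(88) - 3915) = 49026 - (88**3 - 3915) = 49026 - (681472 - 3915) = 49026 - 1*677557 = 49026 - 677557 = -628531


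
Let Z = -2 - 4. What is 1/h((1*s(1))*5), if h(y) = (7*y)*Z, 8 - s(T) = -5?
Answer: -1/2730 ≈ -0.00036630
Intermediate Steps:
Z = -6
s(T) = 13 (s(T) = 8 - 1*(-5) = 8 + 5 = 13)
h(y) = -42*y (h(y) = (7*y)*(-6) = -42*y)
1/h((1*s(1))*5) = 1/(-42*1*13*5) = 1/(-546*5) = 1/(-42*65) = 1/(-2730) = -1/2730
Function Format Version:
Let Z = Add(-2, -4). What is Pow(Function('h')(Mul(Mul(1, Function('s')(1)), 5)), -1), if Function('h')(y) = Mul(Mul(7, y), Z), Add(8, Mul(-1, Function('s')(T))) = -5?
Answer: Rational(-1, 2730) ≈ -0.00036630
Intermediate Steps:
Z = -6
Function('s')(T) = 13 (Function('s')(T) = Add(8, Mul(-1, -5)) = Add(8, 5) = 13)
Function('h')(y) = Mul(-42, y) (Function('h')(y) = Mul(Mul(7, y), -6) = Mul(-42, y))
Pow(Function('h')(Mul(Mul(1, Function('s')(1)), 5)), -1) = Pow(Mul(-42, Mul(Mul(1, 13), 5)), -1) = Pow(Mul(-42, Mul(13, 5)), -1) = Pow(Mul(-42, 65), -1) = Pow(-2730, -1) = Rational(-1, 2730)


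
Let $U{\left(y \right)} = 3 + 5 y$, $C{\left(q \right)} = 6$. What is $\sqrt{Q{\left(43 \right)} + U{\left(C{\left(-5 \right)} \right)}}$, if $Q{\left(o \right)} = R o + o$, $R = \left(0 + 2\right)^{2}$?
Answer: $2 \sqrt{62} \approx 15.748$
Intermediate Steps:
$R = 4$ ($R = 2^{2} = 4$)
$Q{\left(o \right)} = 5 o$ ($Q{\left(o \right)} = 4 o + o = 5 o$)
$\sqrt{Q{\left(43 \right)} + U{\left(C{\left(-5 \right)} \right)}} = \sqrt{5 \cdot 43 + \left(3 + 5 \cdot 6\right)} = \sqrt{215 + \left(3 + 30\right)} = \sqrt{215 + 33} = \sqrt{248} = 2 \sqrt{62}$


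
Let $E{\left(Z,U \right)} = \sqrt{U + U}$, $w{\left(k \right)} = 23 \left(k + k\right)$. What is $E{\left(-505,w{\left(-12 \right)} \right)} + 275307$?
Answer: $275307 + 4 i \sqrt{69} \approx 2.7531 \cdot 10^{5} + 33.227 i$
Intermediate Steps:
$w{\left(k \right)} = 46 k$ ($w{\left(k \right)} = 23 \cdot 2 k = 46 k$)
$E{\left(Z,U \right)} = \sqrt{2} \sqrt{U}$ ($E{\left(Z,U \right)} = \sqrt{2 U} = \sqrt{2} \sqrt{U}$)
$E{\left(-505,w{\left(-12 \right)} \right)} + 275307 = \sqrt{2} \sqrt{46 \left(-12\right)} + 275307 = \sqrt{2} \sqrt{-552} + 275307 = \sqrt{2} \cdot 2 i \sqrt{138} + 275307 = 4 i \sqrt{69} + 275307 = 275307 + 4 i \sqrt{69}$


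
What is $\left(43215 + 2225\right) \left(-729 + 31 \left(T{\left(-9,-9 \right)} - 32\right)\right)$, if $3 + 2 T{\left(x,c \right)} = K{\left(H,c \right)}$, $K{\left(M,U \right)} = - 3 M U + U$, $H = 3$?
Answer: $-29604160$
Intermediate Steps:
$K{\left(M,U \right)} = U - 3 M U$ ($K{\left(M,U \right)} = - 3 M U + U = U - 3 M U$)
$T{\left(x,c \right)} = - \frac{3}{2} - 4 c$ ($T{\left(x,c \right)} = - \frac{3}{2} + \frac{c \left(1 - 9\right)}{2} = - \frac{3}{2} + \frac{c \left(-8\right)}{2} = - \frac{3}{2} + \frac{\left(-8\right) c}{2} = - \frac{3}{2} - 4 c$)
$\left(43215 + 2225\right) \left(-729 + 31 \left(T{\left(-9,-9 \right)} - 32\right)\right) = \left(43215 + 2225\right) \left(-729 + 31 \left(\left(- \frac{3}{2} - -36\right) - 32\right)\right) = 45440 \left(-729 + 31 \left(\left(- \frac{3}{2} + 36\right) - 32\right)\right) = 45440 \left(-729 + 31 \left(\frac{69}{2} - 32\right)\right) = 45440 \left(-729 + 31 \cdot \frac{5}{2}\right) = 45440 \left(-729 + \frac{155}{2}\right) = 45440 \left(- \frac{1303}{2}\right) = -29604160$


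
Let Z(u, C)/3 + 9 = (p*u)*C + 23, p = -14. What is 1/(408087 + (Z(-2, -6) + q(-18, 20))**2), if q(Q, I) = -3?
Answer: 1/624312 ≈ 1.6018e-6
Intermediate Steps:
Z(u, C) = 42 - 42*C*u (Z(u, C) = -27 + 3*((-14*u)*C + 23) = -27 + 3*(-14*C*u + 23) = -27 + 3*(23 - 14*C*u) = -27 + (69 - 42*C*u) = 42 - 42*C*u)
1/(408087 + (Z(-2, -6) + q(-18, 20))**2) = 1/(408087 + ((42 - 42*(-6)*(-2)) - 3)**2) = 1/(408087 + ((42 - 504) - 3)**2) = 1/(408087 + (-462 - 3)**2) = 1/(408087 + (-465)**2) = 1/(408087 + 216225) = 1/624312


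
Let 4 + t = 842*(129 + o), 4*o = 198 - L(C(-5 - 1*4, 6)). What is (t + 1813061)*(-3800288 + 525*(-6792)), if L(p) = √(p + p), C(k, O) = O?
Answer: -14462238339152 + 3101123048*√3 ≈ -1.4457e+13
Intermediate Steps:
L(p) = √2*√p (L(p) = √(2*p) = √2*√p)
o = 99/2 - √3/2 (o = (198 - √2*√6)/4 = (198 - 2*√3)/4 = 99/2 - √3/2 ≈ 48.634)
t = 150293 - 421*√3 (t = -4 + 842*(129 + (99/2 - √3/2)) = -4 + 842*(357/2 - √3/2) = -4 + (150297 - 421*√3) = 150293 - 421*√3 ≈ 1.4956e+5)
(t + 1813061)*(-3800288 + 525*(-6792)) = ((150293 - 421*√3) + 1813061)*(-3800288 + 525*(-6792)) = (1963354 - 421*√3)*(-3800288 - 3565800) = (1963354 - 421*√3)*(-7366088) = -14462238339152 + 3101123048*√3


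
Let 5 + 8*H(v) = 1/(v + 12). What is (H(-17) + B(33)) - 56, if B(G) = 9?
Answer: -953/20 ≈ -47.650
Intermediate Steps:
H(v) = -5/8 + 1/(8*(12 + v)) (H(v) = -5/8 + 1/(8*(v + 12)) = -5/8 + 1/(8*(12 + v)))
(H(-17) + B(33)) - 56 = ((-59 - 5*(-17))/(8*(12 - 17)) + 9) - 56 = ((1/8)*(-59 + 85)/(-5) + 9) - 56 = ((1/8)*(-1/5)*26 + 9) - 56 = (-13/20 + 9) - 56 = 167/20 - 56 = -953/20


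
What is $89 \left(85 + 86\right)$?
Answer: $15219$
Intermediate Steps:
$89 \left(85 + 86\right) = 89 \cdot 171 = 15219$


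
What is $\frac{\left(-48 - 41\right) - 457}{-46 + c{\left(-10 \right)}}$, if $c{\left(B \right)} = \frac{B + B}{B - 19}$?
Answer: $\frac{2639}{219} \approx 12.05$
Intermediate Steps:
$c{\left(B \right)} = \frac{2 B}{-19 + B}$
$\frac{\left(-48 - 41\right) - 457}{-46 + c{\left(-10 \right)}} = \frac{\left(-48 - 41\right) - 457}{-46 + 2 \left(-10\right) \frac{1}{-19 - 10}} = \frac{\left(-48 - 41\right) - 457}{-46 + 2 \left(-10\right) \frac{1}{-29}} = \frac{-89 - 457}{-46 + 2 \left(-10\right) \left(- \frac{1}{29}\right)} = - \frac{546}{-46 + \frac{20}{29}} = - \frac{546}{- \frac{1314}{29}} = \left(-546\right) \left(- \frac{29}{1314}\right) = \frac{2639}{219}$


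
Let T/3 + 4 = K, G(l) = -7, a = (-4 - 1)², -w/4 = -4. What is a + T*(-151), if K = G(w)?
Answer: 5008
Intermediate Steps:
w = 16 (w = -4*(-4) = 16)
a = 25 (a = (-5)² = 25)
K = -7
T = -33 (T = -12 + 3*(-7) = -12 - 21 = -33)
a + T*(-151) = 25 - 33*(-151) = 25 + 4983 = 5008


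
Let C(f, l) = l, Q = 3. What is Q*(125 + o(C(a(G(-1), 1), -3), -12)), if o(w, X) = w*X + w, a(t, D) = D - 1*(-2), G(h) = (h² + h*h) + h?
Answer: 474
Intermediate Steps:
G(h) = h + 2*h² (G(h) = (h² + h²) + h = 2*h² + h = h + 2*h²)
a(t, D) = 2 + D (a(t, D) = D + 2 = 2 + D)
o(w, X) = w + X*w (o(w, X) = X*w + w = w + X*w)
Q*(125 + o(C(a(G(-1), 1), -3), -12)) = 3*(125 - 3*(1 - 12)) = 3*(125 - 3*(-11)) = 3*(125 + 33) = 3*158 = 474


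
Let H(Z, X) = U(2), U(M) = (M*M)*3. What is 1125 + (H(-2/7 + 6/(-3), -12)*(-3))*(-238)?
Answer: 9693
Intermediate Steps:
U(M) = 3*M² (U(M) = M²*3 = 3*M²)
H(Z, X) = 12 (H(Z, X) = 3*2² = 3*4 = 12)
1125 + (H(-2/7 + 6/(-3), -12)*(-3))*(-238) = 1125 + (12*(-3))*(-238) = 1125 - 36*(-238) = 1125 + 8568 = 9693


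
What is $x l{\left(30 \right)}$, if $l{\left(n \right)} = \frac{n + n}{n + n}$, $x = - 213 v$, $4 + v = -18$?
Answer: $4686$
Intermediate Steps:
$v = -22$ ($v = -4 - 18 = -22$)
$x = 4686$ ($x = \left(-213\right) \left(-22\right) = 4686$)
$l{\left(n \right)} = 1$ ($l{\left(n \right)} = \frac{2 n}{2 n} = 2 n \frac{1}{2 n} = 1$)
$x l{\left(30 \right)} = 4686 \cdot 1 = 4686$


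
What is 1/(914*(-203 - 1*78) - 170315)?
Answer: -1/427149 ≈ -2.3411e-6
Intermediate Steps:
1/(914*(-203 - 1*78) - 170315) = 1/(914*(-203 - 78) - 170315) = 1/(914*(-281) - 170315) = 1/(-256834 - 170315) = 1/(-427149) = -1/427149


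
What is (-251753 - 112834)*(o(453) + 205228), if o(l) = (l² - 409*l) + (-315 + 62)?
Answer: -81998168409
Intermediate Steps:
o(l) = -253 + l² - 409*l (o(l) = (l² - 409*l) - 253 = -253 + l² - 409*l)
(-251753 - 112834)*(o(453) + 205228) = (-251753 - 112834)*((-253 + 453² - 409*453) + 205228) = -364587*((-253 + 205209 - 185277) + 205228) = -364587*(19679 + 205228) = -364587*224907 = -81998168409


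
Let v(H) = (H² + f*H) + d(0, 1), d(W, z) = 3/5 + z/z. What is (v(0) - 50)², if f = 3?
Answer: 58564/25 ≈ 2342.6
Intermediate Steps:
d(W, z) = 8/5 (d(W, z) = 3*(⅕) + 1 = ⅗ + 1 = 8/5)
v(H) = 8/5 + H² + 3*H (v(H) = (H² + 3*H) + 8/5 = 8/5 + H² + 3*H)
(v(0) - 50)² = ((8/5 + 0² + 3*0) - 50)² = ((8/5 + 0 + 0) - 50)² = (8/5 - 50)² = (-242/5)² = 58564/25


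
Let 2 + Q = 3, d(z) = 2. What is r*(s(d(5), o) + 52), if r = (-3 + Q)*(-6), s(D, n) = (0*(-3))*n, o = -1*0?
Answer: 624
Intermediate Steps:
o = 0
Q = 1 (Q = -2 + 3 = 1)
s(D, n) = 0 (s(D, n) = 0*n = 0)
r = 12 (r = (-3 + 1)*(-6) = -2*(-6) = 12)
r*(s(d(5), o) + 52) = 12*(0 + 52) = 12*52 = 624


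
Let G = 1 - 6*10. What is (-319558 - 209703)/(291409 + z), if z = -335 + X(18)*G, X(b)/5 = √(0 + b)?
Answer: -77027058157/42361253513 - 468395985*√2/84722507026 ≈ -1.8262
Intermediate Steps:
G = -59 (G = 1 - 60 = -59)
X(b) = 5*√b (X(b) = 5*√(0 + b) = 5*√b)
z = -335 - 885*√2 (z = -335 + (5*√18)*(-59) = -335 + (5*(3*√2))*(-59) = -335 + (15*√2)*(-59) = -335 - 885*√2 ≈ -1586.6)
(-319558 - 209703)/(291409 + z) = (-319558 - 209703)/(291409 + (-335 - 885*√2)) = -529261/(291074 - 885*√2)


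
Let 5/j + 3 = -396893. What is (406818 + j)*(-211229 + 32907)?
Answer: -14396330660491603/198448 ≈ -7.2545e+10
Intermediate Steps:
j = -5/396896 (j = 5/(-3 - 396893) = 5/(-396896) = 5*(-1/396896) = -5/396896 ≈ -1.2598e-5)
(406818 + j)*(-211229 + 32907) = (406818 - 5/396896)*(-211229 + 32907) = (161464436923/396896)*(-178322) = -14396330660491603/198448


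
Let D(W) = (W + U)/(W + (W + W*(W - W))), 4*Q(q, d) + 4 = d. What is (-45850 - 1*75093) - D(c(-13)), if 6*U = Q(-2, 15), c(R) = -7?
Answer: -40637005/336 ≈ -1.2094e+5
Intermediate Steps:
Q(q, d) = -1 + d/4
U = 11/24 (U = (-1 + (¼)*15)/6 = (-1 + 15/4)/6 = (⅙)*(11/4) = 11/24 ≈ 0.45833)
D(W) = (11/24 + W)/(2*W) (D(W) = (W + 11/24)/(W + (W + W*(W - W))) = (11/24 + W)/(W + (W + W*0)) = (11/24 + W)/(W + (W + 0)) = (11/24 + W)/(W + W) = (11/24 + W)/((2*W)) = (11/24 + W)*(1/(2*W)) = (11/24 + W)/(2*W))
(-45850 - 1*75093) - D(c(-13)) = (-45850 - 1*75093) - (11 + 24*(-7))/(48*(-7)) = (-45850 - 75093) - (-1)*(11 - 168)/(48*7) = -120943 - (-1)*(-157)/(48*7) = -120943 - 1*157/336 = -120943 - 157/336 = -40637005/336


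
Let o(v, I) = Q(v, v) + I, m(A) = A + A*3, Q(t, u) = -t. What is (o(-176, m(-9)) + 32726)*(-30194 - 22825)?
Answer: -1742522454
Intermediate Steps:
m(A) = 4*A (m(A) = A + 3*A = 4*A)
o(v, I) = I - v (o(v, I) = -v + I = I - v)
(o(-176, m(-9)) + 32726)*(-30194 - 22825) = ((4*(-9) - 1*(-176)) + 32726)*(-30194 - 22825) = ((-36 + 176) + 32726)*(-53019) = (140 + 32726)*(-53019) = 32866*(-53019) = -1742522454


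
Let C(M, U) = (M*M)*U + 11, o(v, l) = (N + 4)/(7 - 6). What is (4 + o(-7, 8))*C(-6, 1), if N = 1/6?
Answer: 2303/6 ≈ 383.83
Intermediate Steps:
N = ⅙ ≈ 0.16667
o(v, l) = 25/6 (o(v, l) = (⅙ + 4)/(7 - 6) = (25/6)/1 = (25/6)*1 = 25/6)
C(M, U) = 11 + U*M² (C(M, U) = M²*U + 11 = U*M² + 11 = 11 + U*M²)
(4 + o(-7, 8))*C(-6, 1) = (4 + 25/6)*(11 + 1*(-6)²) = 49*(11 + 1*36)/6 = 49*(11 + 36)/6 = (49/6)*47 = 2303/6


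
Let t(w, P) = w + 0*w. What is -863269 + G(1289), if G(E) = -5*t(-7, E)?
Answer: -863234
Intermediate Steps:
t(w, P) = w (t(w, P) = w + 0 = w)
G(E) = 35 (G(E) = -5*(-7) = 35)
-863269 + G(1289) = -863269 + 35 = -863234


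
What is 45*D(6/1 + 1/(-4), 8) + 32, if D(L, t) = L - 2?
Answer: 803/4 ≈ 200.75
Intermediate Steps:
D(L, t) = -2 + L
45*D(6/1 + 1/(-4), 8) + 32 = 45*(-2 + (6/1 + 1/(-4))) + 32 = 45*(-2 + (6*1 + 1*(-¼))) + 32 = 45*(-2 + (6 - ¼)) + 32 = 45*(-2 + 23/4) + 32 = 45*(15/4) + 32 = 675/4 + 32 = 803/4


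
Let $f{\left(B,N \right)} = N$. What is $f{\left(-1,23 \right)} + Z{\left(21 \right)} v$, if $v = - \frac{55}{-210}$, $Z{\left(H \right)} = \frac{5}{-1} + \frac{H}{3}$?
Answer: $\frac{494}{21} \approx 23.524$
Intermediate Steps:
$Z{\left(H \right)} = -5 + \frac{H}{3}$ ($Z{\left(H \right)} = 5 \left(-1\right) + H \frac{1}{3} = -5 + \frac{H}{3}$)
$v = \frac{11}{42}$ ($v = \left(-55\right) \left(- \frac{1}{210}\right) = \frac{11}{42} \approx 0.2619$)
$f{\left(-1,23 \right)} + Z{\left(21 \right)} v = 23 + \left(-5 + \frac{1}{3} \cdot 21\right) \frac{11}{42} = 23 + \left(-5 + 7\right) \frac{11}{42} = 23 + 2 \cdot \frac{11}{42} = 23 + \frac{11}{21} = \frac{494}{21}$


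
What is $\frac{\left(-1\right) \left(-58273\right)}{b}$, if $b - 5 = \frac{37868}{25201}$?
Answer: $\frac{1468537873}{163873} \approx 8961.4$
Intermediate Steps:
$b = \frac{163873}{25201}$ ($b = 5 + \frac{37868}{25201} = \frac{163873}{25201} \approx 6.5026$)
$\frac{\left(-1\right) \left(-58273\right)}{b} = \frac{\left(-1\right) \left(-58273\right)}{\frac{163873}{25201}} = 58273 \cdot \frac{25201}{163873} = \frac{1468537873}{163873}$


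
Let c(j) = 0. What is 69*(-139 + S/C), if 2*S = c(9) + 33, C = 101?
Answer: -1935105/202 ≈ -9579.7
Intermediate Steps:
S = 33/2 (S = (0 + 33)/2 = (½)*33 = 33/2 ≈ 16.500)
69*(-139 + S/C) = 69*(-139 + (33/2)/101) = 69*(-139 + (33/2)*(1/101)) = 69*(-139 + 33/202) = 69*(-28045/202) = -1935105/202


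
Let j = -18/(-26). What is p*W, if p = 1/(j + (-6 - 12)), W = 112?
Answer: -1456/225 ≈ -6.4711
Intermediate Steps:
j = 9/13 (j = -18*(-1/26) = 9/13 ≈ 0.69231)
p = -13/225 (p = 1/(9/13 + (-6 - 12)) = 1/(9/13 - 18) = 1/(-225/13) = -13/225 ≈ -0.057778)
p*W = -13/225*112 = -1456/225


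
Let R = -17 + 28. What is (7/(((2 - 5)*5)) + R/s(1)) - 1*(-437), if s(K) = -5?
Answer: 1303/3 ≈ 434.33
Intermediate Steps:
R = 11
(7/(((2 - 5)*5)) + R/s(1)) - 1*(-437) = (7/(((2 - 5)*5)) + 11/(-5)) - 1*(-437) = (7/((-3*5)) + 11*(-⅕)) + 437 = (7/(-15) - 11/5) + 437 = (7*(-1/15) - 11/5) + 437 = (-7/15 - 11/5) + 437 = -8/3 + 437 = 1303/3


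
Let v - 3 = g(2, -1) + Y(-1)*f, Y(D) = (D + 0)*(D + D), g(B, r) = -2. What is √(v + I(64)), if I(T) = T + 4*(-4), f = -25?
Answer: I ≈ 1.0*I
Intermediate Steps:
I(T) = -16 + T (I(T) = T - 16 = -16 + T)
Y(D) = 2*D² (Y(D) = D*(2*D) = 2*D²)
v = -49 (v = 3 + (-2 + (2*(-1)²)*(-25)) = 3 + (-2 + (2*1)*(-25)) = 3 + (-2 + 2*(-25)) = 3 + (-2 - 50) = 3 - 52 = -49)
√(v + I(64)) = √(-49 + (-16 + 64)) = √(-49 + 48) = √(-1) = I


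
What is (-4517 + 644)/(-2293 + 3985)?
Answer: -1291/564 ≈ -2.2890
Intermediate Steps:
(-4517 + 644)/(-2293 + 3985) = -3873/1692 = -3873*1/1692 = -1291/564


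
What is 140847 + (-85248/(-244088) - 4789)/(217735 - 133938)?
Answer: 360107641809626/2556730267 ≈ 1.4085e+5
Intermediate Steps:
140847 + (-85248/(-244088) - 4789)/(217735 - 133938) = 140847 + (-85248*(-1/244088) - 4789)/83797 = 140847 + (10656/30511 - 4789)*(1/83797) = 140847 - 146106523/30511*1/83797 = 140847 - 146106523/2556730267 = 360107641809626/2556730267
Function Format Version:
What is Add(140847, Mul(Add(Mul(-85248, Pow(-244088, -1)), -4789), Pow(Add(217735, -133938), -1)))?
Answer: Rational(360107641809626, 2556730267) ≈ 1.4085e+5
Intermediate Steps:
Add(140847, Mul(Add(Mul(-85248, Pow(-244088, -1)), -4789), Pow(Add(217735, -133938), -1))) = Add(140847, Mul(Add(Mul(-85248, Rational(-1, 244088)), -4789), Pow(83797, -1))) = Add(140847, Mul(Add(Rational(10656, 30511), -4789), Rational(1, 83797))) = Add(140847, Mul(Rational(-146106523, 30511), Rational(1, 83797))) = Add(140847, Rational(-146106523, 2556730267)) = Rational(360107641809626, 2556730267)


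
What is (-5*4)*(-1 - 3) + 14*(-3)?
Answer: 38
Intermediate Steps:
(-5*4)*(-1 - 3) + 14*(-3) = -20*(-4) - 42 = 80 - 42 = 38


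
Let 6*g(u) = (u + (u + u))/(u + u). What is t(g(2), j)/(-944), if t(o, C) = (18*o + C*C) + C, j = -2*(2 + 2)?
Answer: -121/1888 ≈ -0.064089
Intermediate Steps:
j = -8 (j = -2*4 = -8)
g(u) = ¼ (g(u) = ((u + (u + u))/(u + u))/6 = ((u + 2*u)/((2*u)))/6 = ((3*u)*(1/(2*u)))/6 = (⅙)*(3/2) = ¼)
t(o, C) = C + C² + 18*o (t(o, C) = (18*o + C²) + C = (C² + 18*o) + C = C + C² + 18*o)
t(g(2), j)/(-944) = (-8 + (-8)² + 18*(¼))/(-944) = (-8 + 64 + 9/2)*(-1/944) = (121/2)*(-1/944) = -121/1888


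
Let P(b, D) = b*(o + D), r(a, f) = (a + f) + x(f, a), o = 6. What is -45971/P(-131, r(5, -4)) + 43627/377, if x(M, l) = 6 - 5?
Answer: 63052163/395096 ≈ 159.59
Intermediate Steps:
x(M, l) = 1
r(a, f) = 1 + a + f (r(a, f) = (a + f) + 1 = 1 + a + f)
P(b, D) = b*(6 + D)
-45971/P(-131, r(5, -4)) + 43627/377 = -45971*(-1/(131*(6 + (1 + 5 - 4)))) + 43627/377 = -45971*(-1/(131*(6 + 2))) + 43627*(1/377) = -45971/((-131*8)) + 43627/377 = -45971/(-1048) + 43627/377 = -45971*(-1/1048) + 43627/377 = 45971/1048 + 43627/377 = 63052163/395096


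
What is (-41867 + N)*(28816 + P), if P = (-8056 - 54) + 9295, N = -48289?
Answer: -2704770156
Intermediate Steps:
P = 1185 (P = -8110 + 9295 = 1185)
(-41867 + N)*(28816 + P) = (-41867 - 48289)*(28816 + 1185) = -90156*30001 = -2704770156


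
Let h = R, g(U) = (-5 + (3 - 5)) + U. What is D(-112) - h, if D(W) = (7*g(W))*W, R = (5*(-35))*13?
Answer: 95571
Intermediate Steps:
g(U) = -7 + U (g(U) = (-5 - 2) + U = -7 + U)
R = -2275 (R = -175*13 = -2275)
h = -2275
D(W) = W*(-49 + 7*W) (D(W) = (7*(-7 + W))*W = (-49 + 7*W)*W = W*(-49 + 7*W))
D(-112) - h = 7*(-112)*(-7 - 112) - 1*(-2275) = 7*(-112)*(-119) + 2275 = 93296 + 2275 = 95571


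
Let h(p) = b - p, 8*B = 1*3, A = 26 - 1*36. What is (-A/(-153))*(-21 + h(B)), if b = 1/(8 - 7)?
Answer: 815/612 ≈ 1.3317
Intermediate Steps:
A = -10 (A = 26 - 36 = -10)
b = 1 (b = 1/1 = 1)
B = 3/8 (B = (1*3)/8 = (⅛)*3 = 3/8 ≈ 0.37500)
h(p) = 1 - p
(-A/(-153))*(-21 + h(B)) = (-1*(-10)/(-153))*(-21 + (1 - 1*3/8)) = (10*(-1/153))*(-21 + (1 - 3/8)) = -10*(-21 + 5/8)/153 = -10/153*(-163/8) = 815/612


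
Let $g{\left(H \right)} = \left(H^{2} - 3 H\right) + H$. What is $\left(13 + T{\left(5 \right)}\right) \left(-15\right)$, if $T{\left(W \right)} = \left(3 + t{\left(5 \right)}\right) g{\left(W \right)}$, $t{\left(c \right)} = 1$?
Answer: $-1095$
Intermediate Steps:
$g{\left(H \right)} = H^{2} - 2 H$
$T{\left(W \right)} = 4 W \left(-2 + W\right)$ ($T{\left(W \right)} = \left(3 + 1\right) W \left(-2 + W\right) = 4 W \left(-2 + W\right)$)
$\left(13 + T{\left(5 \right)}\right) \left(-15\right) = \left(13 + 4 \cdot 5 \left(-2 + 5\right)\right) \left(-15\right) = \left(13 + 4 \cdot 5 \cdot 3\right) \left(-15\right) = \left(13 + 60\right) \left(-15\right) = 73 \left(-15\right) = -1095$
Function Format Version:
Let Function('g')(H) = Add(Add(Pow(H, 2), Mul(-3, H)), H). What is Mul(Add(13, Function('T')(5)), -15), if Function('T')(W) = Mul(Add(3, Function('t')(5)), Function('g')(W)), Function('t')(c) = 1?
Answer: -1095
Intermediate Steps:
Function('g')(H) = Add(Pow(H, 2), Mul(-2, H))
Function('T')(W) = Mul(4, W, Add(-2, W)) (Function('T')(W) = Mul(Add(3, 1), Mul(W, Add(-2, W))) = Mul(4, Mul(W, Add(-2, W))) = Mul(4, W, Add(-2, W)))
Mul(Add(13, Function('T')(5)), -15) = Mul(Add(13, Mul(4, 5, Add(-2, 5))), -15) = Mul(Add(13, Mul(4, 5, 3)), -15) = Mul(Add(13, 60), -15) = Mul(73, -15) = -1095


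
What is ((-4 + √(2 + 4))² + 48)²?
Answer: 5284 - 1120*√6 ≈ 2540.6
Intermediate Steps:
((-4 + √(2 + 4))² + 48)² = ((-4 + √6)² + 48)² = (48 + (-4 + √6)²)²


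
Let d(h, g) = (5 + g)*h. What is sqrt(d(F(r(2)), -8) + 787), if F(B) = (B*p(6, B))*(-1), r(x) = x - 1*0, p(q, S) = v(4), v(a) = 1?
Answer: sqrt(793) ≈ 28.160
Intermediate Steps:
p(q, S) = 1
r(x) = x (r(x) = x + 0 = x)
F(B) = -B (F(B) = (B*1)*(-1) = B*(-1) = -B)
d(h, g) = h*(5 + g)
sqrt(d(F(r(2)), -8) + 787) = sqrt((-1*2)*(5 - 8) + 787) = sqrt(-2*(-3) + 787) = sqrt(6 + 787) = sqrt(793)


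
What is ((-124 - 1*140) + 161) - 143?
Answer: -246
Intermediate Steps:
((-124 - 1*140) + 161) - 143 = ((-124 - 140) + 161) - 143 = (-264 + 161) - 143 = -103 - 143 = -246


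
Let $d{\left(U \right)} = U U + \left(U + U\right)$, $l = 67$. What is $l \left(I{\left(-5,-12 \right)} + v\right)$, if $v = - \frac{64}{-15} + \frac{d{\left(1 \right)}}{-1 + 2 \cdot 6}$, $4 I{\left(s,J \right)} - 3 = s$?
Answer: $\frac{89311}{330} \approx 270.64$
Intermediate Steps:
$I{\left(s,J \right)} = \frac{3}{4} + \frac{s}{4}$
$d{\left(U \right)} = U^{2} + 2 U$
$v = \frac{749}{165}$ ($v = - \frac{64}{-15} + \frac{1 \left(2 + 1\right)}{-1 + 2 \cdot 6} = \left(-64\right) \left(- \frac{1}{15}\right) + \frac{1 \cdot 3}{-1 + 12} = \frac{64}{15} + \frac{3}{11} = \frac{749}{165} \approx 4.5394$)
$l \left(I{\left(-5,-12 \right)} + v\right) = 67 \left(\left(\frac{3}{4} + \frac{1}{4} \left(-5\right)\right) + \frac{749}{165}\right) = 67 \left(\left(\frac{3}{4} - \frac{5}{4}\right) + \frac{749}{165}\right) = 67 \left(- \frac{1}{2} + \frac{749}{165}\right) = 67 \cdot \frac{1333}{330} = \frac{89311}{330}$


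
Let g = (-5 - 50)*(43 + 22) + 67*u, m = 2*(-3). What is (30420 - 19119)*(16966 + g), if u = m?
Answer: 146788689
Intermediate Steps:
m = -6
u = -6
g = -3977 (g = (-5 - 50)*(43 + 22) + 67*(-6) = -55*65 - 402 = -3575 - 402 = -3977)
(30420 - 19119)*(16966 + g) = (30420 - 19119)*(16966 - 3977) = 11301*12989 = 146788689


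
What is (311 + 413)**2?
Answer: 524176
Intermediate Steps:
(311 + 413)**2 = 724**2 = 524176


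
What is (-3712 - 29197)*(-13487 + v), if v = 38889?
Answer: -835954418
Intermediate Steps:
(-3712 - 29197)*(-13487 + v) = (-3712 - 29197)*(-13487 + 38889) = -32909*25402 = -835954418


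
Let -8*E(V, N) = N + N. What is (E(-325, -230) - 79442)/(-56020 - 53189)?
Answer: 897/1234 ≈ 0.72690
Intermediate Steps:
E(V, N) = -N/4 (E(V, N) = -(N + N)/8 = -N/4)
(E(-325, -230) - 79442)/(-56020 - 53189) = (-¼*(-230) - 79442)/(-56020 - 53189) = (115/2 - 79442)/(-109209) = -158769/2*(-1/109209) = 897/1234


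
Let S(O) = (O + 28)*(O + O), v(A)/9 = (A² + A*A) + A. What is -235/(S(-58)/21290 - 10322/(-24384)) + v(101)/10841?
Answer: -269437942491/702616051 ≈ -383.48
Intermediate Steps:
v(A) = 9*A + 18*A² (v(A) = 9*((A² + A*A) + A) = 9*((A² + A²) + A) = 9*(2*A² + A) = 9*(A + 2*A²) = 9*A + 18*A²)
S(O) = 2*O*(28 + O) (S(O) = (28 + O)*(2*O) = 2*O*(28 + O))
-235/(S(-58)/21290 - 10322/(-24384)) + v(101)/10841 = -235/((2*(-58)*(28 - 58))/21290 - 10322/(-24384)) + (9*101*(1 + 2*101))/10841 = -235/((2*(-58)*(-30))*(1/21290) - 10322*(-1/24384)) + (9*101*(1 + 202))*(1/10841) = -235/(3480*(1/21290) + 5161/12192) + (9*101*203)*(1/10841) = -235/(348/2129 + 5161/12192) + 184527*(1/10841) = -235/15230585/25956768 + 184527/10841 = -235*25956768/15230585 + 184527/10841 = -25956768/64811 + 184527/10841 = -269437942491/702616051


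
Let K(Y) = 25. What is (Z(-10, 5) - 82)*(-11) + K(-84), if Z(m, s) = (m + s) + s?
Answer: 927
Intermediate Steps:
Z(m, s) = m + 2*s
(Z(-10, 5) - 82)*(-11) + K(-84) = ((-10 + 2*5) - 82)*(-11) + 25 = ((-10 + 10) - 82)*(-11) + 25 = (0 - 82)*(-11) + 25 = -82*(-11) + 25 = 902 + 25 = 927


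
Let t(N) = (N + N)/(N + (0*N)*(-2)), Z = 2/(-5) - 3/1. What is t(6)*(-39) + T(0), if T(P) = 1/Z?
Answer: -1331/17 ≈ -78.294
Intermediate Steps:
Z = -17/5 (Z = 2*(-⅕) - 3*1 = -⅖ - 3 = -17/5 ≈ -3.4000)
t(N) = 2 (t(N) = (2*N)/(N + 0*(-2)) = (2*N)/(N + 0) = (2*N)/N = 2)
T(P) = -5/17 (T(P) = 1/(-17/5) = -5/17)
t(6)*(-39) + T(0) = 2*(-39) - 5/17 = -78 - 5/17 = -1331/17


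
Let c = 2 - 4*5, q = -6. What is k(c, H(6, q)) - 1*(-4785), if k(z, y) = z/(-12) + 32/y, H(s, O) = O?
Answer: 28687/6 ≈ 4781.2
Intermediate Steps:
c = -18 (c = 2 - 20 = -18)
k(z, y) = 32/y - z/12 (k(z, y) = z*(-1/12) + 32/y = -z/12 + 32/y = 32/y - z/12)
k(c, H(6, q)) - 1*(-4785) = (32/(-6) - 1/12*(-18)) - 1*(-4785) = (32*(-⅙) + 3/2) + 4785 = (-16/3 + 3/2) + 4785 = -23/6 + 4785 = 28687/6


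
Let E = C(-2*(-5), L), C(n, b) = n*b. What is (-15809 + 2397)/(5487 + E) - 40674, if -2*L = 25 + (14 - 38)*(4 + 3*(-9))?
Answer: -52923580/1301 ≈ -40679.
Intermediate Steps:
L = -577/2 (L = -(25 + (14 - 38)*(4 + 3*(-9)))/2 = -(25 - 24*(4 - 27))/2 = -(25 - 24*(-23))/2 = -(25 + 552)/2 = -½*577 = -577/2 ≈ -288.50)
C(n, b) = b*n
E = -2885 (E = -(-577)*(-5) = -577/2*10 = -2885)
(-15809 + 2397)/(5487 + E) - 40674 = (-15809 + 2397)/(5487 - 2885) - 40674 = -13412/2602 - 40674 = -13412*1/2602 - 40674 = -6706/1301 - 40674 = -52923580/1301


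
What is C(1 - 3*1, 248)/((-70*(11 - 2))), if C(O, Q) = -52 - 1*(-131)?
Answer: -79/630 ≈ -0.12540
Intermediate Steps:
C(O, Q) = 79 (C(O, Q) = -52 + 131 = 79)
C(1 - 3*1, 248)/((-70*(11 - 2))) = 79/((-70*(11 - 2))) = 79/((-70*9)) = 79/(-630) = 79*(-1/630) = -79/630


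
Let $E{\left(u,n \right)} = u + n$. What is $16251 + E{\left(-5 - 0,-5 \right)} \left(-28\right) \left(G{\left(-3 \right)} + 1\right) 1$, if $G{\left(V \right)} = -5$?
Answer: $15131$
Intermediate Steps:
$E{\left(u,n \right)} = n + u$
$16251 + E{\left(-5 - 0,-5 \right)} \left(-28\right) \left(G{\left(-3 \right)} + 1\right) 1 = 16251 + \left(-5 - 5\right) \left(-28\right) \left(-5 + 1\right) 1 = 16251 + \left(-5 + \left(-5 + 0\right)\right) \left(-28\right) \left(\left(-4\right) 1\right) = 16251 + \left(-5 - 5\right) \left(-28\right) \left(-4\right) = 16251 + \left(-10\right) \left(-28\right) \left(-4\right) = 16251 + 280 \left(-4\right) = 16251 - 1120 = 15131$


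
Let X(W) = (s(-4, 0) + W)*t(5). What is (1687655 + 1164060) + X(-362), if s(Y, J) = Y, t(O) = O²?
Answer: 2842565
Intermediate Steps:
X(W) = -100 + 25*W (X(W) = (-4 + W)*5² = (-4 + W)*25 = -100 + 25*W)
(1687655 + 1164060) + X(-362) = (1687655 + 1164060) + (-100 + 25*(-362)) = 2851715 + (-100 - 9050) = 2851715 - 9150 = 2842565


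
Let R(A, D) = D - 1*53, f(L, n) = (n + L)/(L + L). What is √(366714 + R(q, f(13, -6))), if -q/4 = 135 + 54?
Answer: √247863018/26 ≈ 605.53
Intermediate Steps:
f(L, n) = (L + n)/(2*L) (f(L, n) = (L + n)/((2*L)) = (L + n)*(1/(2*L)) = (L + n)/(2*L))
q = -756 (q = -4*(135 + 54) = -4*189 = -756)
R(A, D) = -53 + D (R(A, D) = D - 53 = -53 + D)
√(366714 + R(q, f(13, -6))) = √(366714 + (-53 + (½)*(13 - 6)/13)) = √(366714 + (-53 + (½)*(1/13)*7)) = √(366714 + (-53 + 7/26)) = √(366714 - 1371/26) = √(9533193/26) = √247863018/26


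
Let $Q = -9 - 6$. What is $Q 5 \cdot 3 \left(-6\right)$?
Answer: $1350$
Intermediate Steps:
$Q = -15$ ($Q = -9 - 6 = -15$)
$Q 5 \cdot 3 \left(-6\right) = - 15 \cdot 5 \cdot 3 \left(-6\right) = - 15 \cdot 15 \left(-6\right) = \left(-15\right) \left(-90\right) = 1350$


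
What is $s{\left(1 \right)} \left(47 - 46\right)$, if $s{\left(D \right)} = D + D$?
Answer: $2$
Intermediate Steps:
$s{\left(D \right)} = 2 D$
$s{\left(1 \right)} \left(47 - 46\right) = 2 \cdot 1 \left(47 - 46\right) = 2 \cdot 1 = 2$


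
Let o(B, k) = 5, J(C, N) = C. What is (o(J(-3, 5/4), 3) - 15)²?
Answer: 100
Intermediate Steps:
(o(J(-3, 5/4), 3) - 15)² = (5 - 15)² = (-10)² = 100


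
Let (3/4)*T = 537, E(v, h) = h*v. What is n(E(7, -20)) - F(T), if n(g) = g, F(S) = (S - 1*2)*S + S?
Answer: -512080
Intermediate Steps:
T = 716 (T = (4/3)*537 = 716)
F(S) = S + S*(-2 + S) (F(S) = (S - 2)*S + S = (-2 + S)*S + S = S*(-2 + S) + S = S + S*(-2 + S))
n(E(7, -20)) - F(T) = -20*7 - 716*(-1 + 716) = -140 - 716*715 = -140 - 1*511940 = -140 - 511940 = -512080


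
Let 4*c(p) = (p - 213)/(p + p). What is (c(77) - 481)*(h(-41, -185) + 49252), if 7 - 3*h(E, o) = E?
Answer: -1825576472/77 ≈ -2.3709e+7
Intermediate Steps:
c(p) = (-213 + p)/(8*p) (c(p) = ((p - 213)/(p + p))/4 = ((-213 + p)/((2*p)))/4 = ((-213 + p)*(1/(2*p)))/4 = ((-213 + p)/(2*p))/4 = (-213 + p)/(8*p))
h(E, o) = 7/3 - E/3
(c(77) - 481)*(h(-41, -185) + 49252) = ((1/8)*(-213 + 77)/77 - 481)*((7/3 - 1/3*(-41)) + 49252) = ((1/8)*(1/77)*(-136) - 481)*((7/3 + 41/3) + 49252) = (-17/77 - 481)*(16 + 49252) = -37054/77*49268 = -1825576472/77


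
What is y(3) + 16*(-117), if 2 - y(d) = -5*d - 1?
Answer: -1854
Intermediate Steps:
y(d) = 3 + 5*d (y(d) = 2 - (-5*d - 1) = 2 - (-1 - 5*d) = 2 + (1 + 5*d) = 3 + 5*d)
y(3) + 16*(-117) = (3 + 5*3) + 16*(-117) = (3 + 15) - 1872 = 18 - 1872 = -1854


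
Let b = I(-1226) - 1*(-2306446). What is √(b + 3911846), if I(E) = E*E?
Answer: 2*√1930342 ≈ 2778.7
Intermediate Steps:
I(E) = E²
b = 3809522 (b = (-1226)² - 1*(-2306446) = 1503076 + 2306446 = 3809522)
√(b + 3911846) = √(3809522 + 3911846) = √7721368 = 2*√1930342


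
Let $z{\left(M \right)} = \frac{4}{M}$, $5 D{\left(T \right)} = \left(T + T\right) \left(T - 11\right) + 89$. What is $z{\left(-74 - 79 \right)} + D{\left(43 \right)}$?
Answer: $\frac{434653}{765} \approx 568.17$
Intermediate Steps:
$D{\left(T \right)} = \frac{89}{5} + \frac{2 T \left(-11 + T\right)}{5}$ ($D{\left(T \right)} = \frac{\left(T + T\right) \left(T - 11\right) + 89}{5} = \frac{2 T \left(-11 + T\right) + 89}{5} = \frac{89 + 2 T \left(-11 + T\right)}{5} = \frac{89}{5} + \frac{2 T \left(-11 + T\right)}{5}$)
$z{\left(-74 - 79 \right)} + D{\left(43 \right)} = \frac{4}{-74 - 79} + \left(\frac{89}{5} - \frac{946}{5} + \frac{2 \cdot 43^{2}}{5}\right) = \frac{4}{-74 - 79} + \left(\frac{89}{5} - \frac{946}{5} + \frac{2}{5} \cdot 1849\right) = \frac{4}{-153} + \left(\frac{89}{5} - \frac{946}{5} + \frac{3698}{5}\right) = 4 \left(- \frac{1}{153}\right) + \frac{2841}{5} = - \frac{4}{153} + \frac{2841}{5} = \frac{434653}{765}$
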